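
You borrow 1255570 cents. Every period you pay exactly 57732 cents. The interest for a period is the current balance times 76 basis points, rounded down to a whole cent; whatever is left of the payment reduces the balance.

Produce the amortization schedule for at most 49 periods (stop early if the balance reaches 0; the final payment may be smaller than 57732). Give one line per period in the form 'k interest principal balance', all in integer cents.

1 9542 48190 1207380
2 9176 48556 1158824
3 8807 48925 1109899
4 8435 49297 1060602
5 8060 49672 1010930
6 7683 50049 960881
7 7302 50430 910451
8 6919 50813 859638
9 6533 51199 808439
10 6144 51588 756851
11 5752 51980 704871
12 5357 52375 652496
13 4958 52774 599722
14 4557 53175 546547
15 4153 53579 492968
16 3746 53986 438982
17 3336 54396 384586
18 2922 54810 329776
19 2506 55226 274550
20 2086 55646 218904
21 1663 56069 162835
22 1237 56495 106340
23 808 56924 49416
24 375 49416 0

1. interest=⌊1255570·76/10000⌋=9542; principal=57732-9542=48190; balance=1255570-48190=1207380
2. interest=⌊1207380·76/10000⌋=9176; principal=57732-9176=48556; balance=1207380-48556=1158824
3. interest=⌊1158824·76/10000⌋=8807; principal=57732-8807=48925; balance=1158824-48925=1109899
4. interest=⌊1109899·76/10000⌋=8435; principal=57732-8435=49297; balance=1109899-49297=1060602
5. interest=⌊1060602·76/10000⌋=8060; principal=57732-8060=49672; balance=1060602-49672=1010930
6. interest=⌊1010930·76/10000⌋=7683; principal=57732-7683=50049; balance=1010930-50049=960881
7. interest=⌊960881·76/10000⌋=7302; principal=57732-7302=50430; balance=960881-50430=910451
8. interest=⌊910451·76/10000⌋=6919; principal=57732-6919=50813; balance=910451-50813=859638
9. interest=⌊859638·76/10000⌋=6533; principal=57732-6533=51199; balance=859638-51199=808439
10. interest=⌊808439·76/10000⌋=6144; principal=57732-6144=51588; balance=808439-51588=756851
11. interest=⌊756851·76/10000⌋=5752; principal=57732-5752=51980; balance=756851-51980=704871
12. interest=⌊704871·76/10000⌋=5357; principal=57732-5357=52375; balance=704871-52375=652496
13. interest=⌊652496·76/10000⌋=4958; principal=57732-4958=52774; balance=652496-52774=599722
14. interest=⌊599722·76/10000⌋=4557; principal=57732-4557=53175; balance=599722-53175=546547
15. interest=⌊546547·76/10000⌋=4153; principal=57732-4153=53579; balance=546547-53579=492968
16. interest=⌊492968·76/10000⌋=3746; principal=57732-3746=53986; balance=492968-53986=438982
17. interest=⌊438982·76/10000⌋=3336; principal=57732-3336=54396; balance=438982-54396=384586
18. interest=⌊384586·76/10000⌋=2922; principal=57732-2922=54810; balance=384586-54810=329776
19. interest=⌊329776·76/10000⌋=2506; principal=57732-2506=55226; balance=329776-55226=274550
20. interest=⌊274550·76/10000⌋=2086; principal=57732-2086=55646; balance=274550-55646=218904
21. interest=⌊218904·76/10000⌋=1663; principal=57732-1663=56069; balance=218904-56069=162835
22. interest=⌊162835·76/10000⌋=1237; principal=57732-1237=56495; balance=162835-56495=106340
23. interest=⌊106340·76/10000⌋=808; principal=57732-808=56924; balance=106340-56924=49416
24. interest=⌊49416·76/10000⌋=375; principal=min(57732-375,49416)=49416; balance=49416-49416=0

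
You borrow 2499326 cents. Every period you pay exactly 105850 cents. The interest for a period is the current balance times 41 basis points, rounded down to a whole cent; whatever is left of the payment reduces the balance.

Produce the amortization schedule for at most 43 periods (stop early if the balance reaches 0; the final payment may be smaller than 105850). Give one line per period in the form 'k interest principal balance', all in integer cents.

1 10247 95603 2403723
2 9855 95995 2307728
3 9461 96389 2211339
4 9066 96784 2114555
5 8669 97181 2017374
6 8271 97579 1919795
7 7871 97979 1821816
8 7469 98381 1723435
9 7066 98784 1624651
10 6661 99189 1525462
11 6254 99596 1425866
12 5846 100004 1325862
13 5436 100414 1225448
14 5024 100826 1124622
15 4610 101240 1023382
16 4195 101655 921727
17 3779 102071 819656
18 3360 102490 717166
19 2940 102910 614256
20 2518 103332 510924
21 2094 103756 407168
22 1669 104181 302987
23 1242 104608 198379
24 813 105037 93342
25 382 93342 0

1. interest=⌊2499326·41/10000⌋=10247; principal=105850-10247=95603; balance=2499326-95603=2403723
2. interest=⌊2403723·41/10000⌋=9855; principal=105850-9855=95995; balance=2403723-95995=2307728
3. interest=⌊2307728·41/10000⌋=9461; principal=105850-9461=96389; balance=2307728-96389=2211339
4. interest=⌊2211339·41/10000⌋=9066; principal=105850-9066=96784; balance=2211339-96784=2114555
5. interest=⌊2114555·41/10000⌋=8669; principal=105850-8669=97181; balance=2114555-97181=2017374
6. interest=⌊2017374·41/10000⌋=8271; principal=105850-8271=97579; balance=2017374-97579=1919795
7. interest=⌊1919795·41/10000⌋=7871; principal=105850-7871=97979; balance=1919795-97979=1821816
8. interest=⌊1821816·41/10000⌋=7469; principal=105850-7469=98381; balance=1821816-98381=1723435
9. interest=⌊1723435·41/10000⌋=7066; principal=105850-7066=98784; balance=1723435-98784=1624651
10. interest=⌊1624651·41/10000⌋=6661; principal=105850-6661=99189; balance=1624651-99189=1525462
11. interest=⌊1525462·41/10000⌋=6254; principal=105850-6254=99596; balance=1525462-99596=1425866
12. interest=⌊1425866·41/10000⌋=5846; principal=105850-5846=100004; balance=1425866-100004=1325862
13. interest=⌊1325862·41/10000⌋=5436; principal=105850-5436=100414; balance=1325862-100414=1225448
14. interest=⌊1225448·41/10000⌋=5024; principal=105850-5024=100826; balance=1225448-100826=1124622
15. interest=⌊1124622·41/10000⌋=4610; principal=105850-4610=101240; balance=1124622-101240=1023382
16. interest=⌊1023382·41/10000⌋=4195; principal=105850-4195=101655; balance=1023382-101655=921727
17. interest=⌊921727·41/10000⌋=3779; principal=105850-3779=102071; balance=921727-102071=819656
18. interest=⌊819656·41/10000⌋=3360; principal=105850-3360=102490; balance=819656-102490=717166
19. interest=⌊717166·41/10000⌋=2940; principal=105850-2940=102910; balance=717166-102910=614256
20. interest=⌊614256·41/10000⌋=2518; principal=105850-2518=103332; balance=614256-103332=510924
21. interest=⌊510924·41/10000⌋=2094; principal=105850-2094=103756; balance=510924-103756=407168
22. interest=⌊407168·41/10000⌋=1669; principal=105850-1669=104181; balance=407168-104181=302987
23. interest=⌊302987·41/10000⌋=1242; principal=105850-1242=104608; balance=302987-104608=198379
24. interest=⌊198379·41/10000⌋=813; principal=105850-813=105037; balance=198379-105037=93342
25. interest=⌊93342·41/10000⌋=382; principal=min(105850-382,93342)=93342; balance=93342-93342=0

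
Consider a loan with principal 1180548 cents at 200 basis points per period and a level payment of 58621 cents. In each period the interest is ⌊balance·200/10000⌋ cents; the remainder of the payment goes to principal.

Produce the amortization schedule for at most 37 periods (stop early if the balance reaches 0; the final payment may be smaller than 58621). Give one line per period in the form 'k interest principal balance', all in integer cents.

1 23610 35011 1145537
2 22910 35711 1109826
3 22196 36425 1073401
4 21468 37153 1036248
5 20724 37897 998351
6 19967 38654 959697
7 19193 39428 920269
8 18405 40216 880053
9 17601 41020 839033
10 16780 41841 797192
11 15943 42678 754514
12 15090 43531 710983
13 14219 44402 666581
14 13331 45290 621291
15 12425 46196 575095
16 11501 47120 527975
17 10559 48062 479913
18 9598 49023 430890
19 8617 50004 380886
20 7617 51004 329882
21 6597 52024 277858
22 5557 53064 224794
23 4495 54126 170668
24 3413 55208 115460
25 2309 56312 59148
26 1182 57439 1709
27 34 1709 0

1. interest=⌊1180548·200/10000⌋=23610; principal=58621-23610=35011; balance=1180548-35011=1145537
2. interest=⌊1145537·200/10000⌋=22910; principal=58621-22910=35711; balance=1145537-35711=1109826
3. interest=⌊1109826·200/10000⌋=22196; principal=58621-22196=36425; balance=1109826-36425=1073401
4. interest=⌊1073401·200/10000⌋=21468; principal=58621-21468=37153; balance=1073401-37153=1036248
5. interest=⌊1036248·200/10000⌋=20724; principal=58621-20724=37897; balance=1036248-37897=998351
6. interest=⌊998351·200/10000⌋=19967; principal=58621-19967=38654; balance=998351-38654=959697
7. interest=⌊959697·200/10000⌋=19193; principal=58621-19193=39428; balance=959697-39428=920269
8. interest=⌊920269·200/10000⌋=18405; principal=58621-18405=40216; balance=920269-40216=880053
9. interest=⌊880053·200/10000⌋=17601; principal=58621-17601=41020; balance=880053-41020=839033
10. interest=⌊839033·200/10000⌋=16780; principal=58621-16780=41841; balance=839033-41841=797192
11. interest=⌊797192·200/10000⌋=15943; principal=58621-15943=42678; balance=797192-42678=754514
12. interest=⌊754514·200/10000⌋=15090; principal=58621-15090=43531; balance=754514-43531=710983
13. interest=⌊710983·200/10000⌋=14219; principal=58621-14219=44402; balance=710983-44402=666581
14. interest=⌊666581·200/10000⌋=13331; principal=58621-13331=45290; balance=666581-45290=621291
15. interest=⌊621291·200/10000⌋=12425; principal=58621-12425=46196; balance=621291-46196=575095
16. interest=⌊575095·200/10000⌋=11501; principal=58621-11501=47120; balance=575095-47120=527975
17. interest=⌊527975·200/10000⌋=10559; principal=58621-10559=48062; balance=527975-48062=479913
18. interest=⌊479913·200/10000⌋=9598; principal=58621-9598=49023; balance=479913-49023=430890
19. interest=⌊430890·200/10000⌋=8617; principal=58621-8617=50004; balance=430890-50004=380886
20. interest=⌊380886·200/10000⌋=7617; principal=58621-7617=51004; balance=380886-51004=329882
21. interest=⌊329882·200/10000⌋=6597; principal=58621-6597=52024; balance=329882-52024=277858
22. interest=⌊277858·200/10000⌋=5557; principal=58621-5557=53064; balance=277858-53064=224794
23. interest=⌊224794·200/10000⌋=4495; principal=58621-4495=54126; balance=224794-54126=170668
24. interest=⌊170668·200/10000⌋=3413; principal=58621-3413=55208; balance=170668-55208=115460
25. interest=⌊115460·200/10000⌋=2309; principal=58621-2309=56312; balance=115460-56312=59148
26. interest=⌊59148·200/10000⌋=1182; principal=58621-1182=57439; balance=59148-57439=1709
27. interest=⌊1709·200/10000⌋=34; principal=min(58621-34,1709)=1709; balance=1709-1709=0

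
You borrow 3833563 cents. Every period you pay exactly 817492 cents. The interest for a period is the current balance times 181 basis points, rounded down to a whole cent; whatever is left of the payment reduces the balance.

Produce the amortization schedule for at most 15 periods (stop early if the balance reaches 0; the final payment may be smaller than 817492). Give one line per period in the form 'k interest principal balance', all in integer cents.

1 69387 748105 3085458
2 55846 761646 2323812
3 42060 775432 1548380
4 28025 789467 758913
5 13736 758913 0

1. interest=⌊3833563·181/10000⌋=69387; principal=817492-69387=748105; balance=3833563-748105=3085458
2. interest=⌊3085458·181/10000⌋=55846; principal=817492-55846=761646; balance=3085458-761646=2323812
3. interest=⌊2323812·181/10000⌋=42060; principal=817492-42060=775432; balance=2323812-775432=1548380
4. interest=⌊1548380·181/10000⌋=28025; principal=817492-28025=789467; balance=1548380-789467=758913
5. interest=⌊758913·181/10000⌋=13736; principal=min(817492-13736,758913)=758913; balance=758913-758913=0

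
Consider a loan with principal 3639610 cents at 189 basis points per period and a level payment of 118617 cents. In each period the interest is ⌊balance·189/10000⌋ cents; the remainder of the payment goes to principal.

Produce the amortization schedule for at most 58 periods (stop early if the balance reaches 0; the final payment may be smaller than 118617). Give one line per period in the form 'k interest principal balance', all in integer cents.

1 68788 49829 3589781
2 67846 50771 3539010
3 66887 51730 3487280
4 65909 52708 3434572
5 64913 53704 3380868
6 63898 54719 3326149
7 62864 55753 3270396
8 61810 56807 3213589
9 60736 57881 3155708
10 59642 58975 3096733
11 58528 60089 3036644
12 57392 61225 2975419
13 56235 62382 2913037
14 55056 63561 2849476
15 53855 64762 2784714
16 52631 65986 2718728
17 51383 67234 2651494
18 50113 68504 2582990
19 48818 69799 2513191
20 47499 71118 2442073
21 46155 72462 2369611
22 44785 73832 2295779
23 43390 75227 2220552
24 41968 76649 2143903
25 40519 78098 2065805
26 39043 79574 1986231
27 37539 81078 1905153
28 36007 82610 1822543
29 34446 84171 1738372
30 32855 85762 1652610
31 31234 87383 1565227
32 29582 89035 1476192
33 27900 90717 1385475
34 26185 92432 1293043
35 24438 94179 1198864
36 22658 95959 1102905
37 20844 97773 1005132
38 18996 99621 905511
39 17114 101503 804008
40 15195 103422 700586
41 13241 105376 595210
42 11249 107368 487842
43 9220 109397 378445
44 7152 111465 266980
45 5045 113572 153408
46 2899 115718 37690
47 712 37690 0

1. interest=⌊3639610·189/10000⌋=68788; principal=118617-68788=49829; balance=3639610-49829=3589781
2. interest=⌊3589781·189/10000⌋=67846; principal=118617-67846=50771; balance=3589781-50771=3539010
3. interest=⌊3539010·189/10000⌋=66887; principal=118617-66887=51730; balance=3539010-51730=3487280
4. interest=⌊3487280·189/10000⌋=65909; principal=118617-65909=52708; balance=3487280-52708=3434572
5. interest=⌊3434572·189/10000⌋=64913; principal=118617-64913=53704; balance=3434572-53704=3380868
6. interest=⌊3380868·189/10000⌋=63898; principal=118617-63898=54719; balance=3380868-54719=3326149
7. interest=⌊3326149·189/10000⌋=62864; principal=118617-62864=55753; balance=3326149-55753=3270396
8. interest=⌊3270396·189/10000⌋=61810; principal=118617-61810=56807; balance=3270396-56807=3213589
9. interest=⌊3213589·189/10000⌋=60736; principal=118617-60736=57881; balance=3213589-57881=3155708
10. interest=⌊3155708·189/10000⌋=59642; principal=118617-59642=58975; balance=3155708-58975=3096733
11. interest=⌊3096733·189/10000⌋=58528; principal=118617-58528=60089; balance=3096733-60089=3036644
12. interest=⌊3036644·189/10000⌋=57392; principal=118617-57392=61225; balance=3036644-61225=2975419
13. interest=⌊2975419·189/10000⌋=56235; principal=118617-56235=62382; balance=2975419-62382=2913037
14. interest=⌊2913037·189/10000⌋=55056; principal=118617-55056=63561; balance=2913037-63561=2849476
15. interest=⌊2849476·189/10000⌋=53855; principal=118617-53855=64762; balance=2849476-64762=2784714
16. interest=⌊2784714·189/10000⌋=52631; principal=118617-52631=65986; balance=2784714-65986=2718728
17. interest=⌊2718728·189/10000⌋=51383; principal=118617-51383=67234; balance=2718728-67234=2651494
18. interest=⌊2651494·189/10000⌋=50113; principal=118617-50113=68504; balance=2651494-68504=2582990
19. interest=⌊2582990·189/10000⌋=48818; principal=118617-48818=69799; balance=2582990-69799=2513191
20. interest=⌊2513191·189/10000⌋=47499; principal=118617-47499=71118; balance=2513191-71118=2442073
21. interest=⌊2442073·189/10000⌋=46155; principal=118617-46155=72462; balance=2442073-72462=2369611
22. interest=⌊2369611·189/10000⌋=44785; principal=118617-44785=73832; balance=2369611-73832=2295779
23. interest=⌊2295779·189/10000⌋=43390; principal=118617-43390=75227; balance=2295779-75227=2220552
24. interest=⌊2220552·189/10000⌋=41968; principal=118617-41968=76649; balance=2220552-76649=2143903
25. interest=⌊2143903·189/10000⌋=40519; principal=118617-40519=78098; balance=2143903-78098=2065805
26. interest=⌊2065805·189/10000⌋=39043; principal=118617-39043=79574; balance=2065805-79574=1986231
27. interest=⌊1986231·189/10000⌋=37539; principal=118617-37539=81078; balance=1986231-81078=1905153
28. interest=⌊1905153·189/10000⌋=36007; principal=118617-36007=82610; balance=1905153-82610=1822543
29. interest=⌊1822543·189/10000⌋=34446; principal=118617-34446=84171; balance=1822543-84171=1738372
30. interest=⌊1738372·189/10000⌋=32855; principal=118617-32855=85762; balance=1738372-85762=1652610
31. interest=⌊1652610·189/10000⌋=31234; principal=118617-31234=87383; balance=1652610-87383=1565227
32. interest=⌊1565227·189/10000⌋=29582; principal=118617-29582=89035; balance=1565227-89035=1476192
33. interest=⌊1476192·189/10000⌋=27900; principal=118617-27900=90717; balance=1476192-90717=1385475
34. interest=⌊1385475·189/10000⌋=26185; principal=118617-26185=92432; balance=1385475-92432=1293043
35. interest=⌊1293043·189/10000⌋=24438; principal=118617-24438=94179; balance=1293043-94179=1198864
36. interest=⌊1198864·189/10000⌋=22658; principal=118617-22658=95959; balance=1198864-95959=1102905
37. interest=⌊1102905·189/10000⌋=20844; principal=118617-20844=97773; balance=1102905-97773=1005132
38. interest=⌊1005132·189/10000⌋=18996; principal=118617-18996=99621; balance=1005132-99621=905511
39. interest=⌊905511·189/10000⌋=17114; principal=118617-17114=101503; balance=905511-101503=804008
40. interest=⌊804008·189/10000⌋=15195; principal=118617-15195=103422; balance=804008-103422=700586
41. interest=⌊700586·189/10000⌋=13241; principal=118617-13241=105376; balance=700586-105376=595210
42. interest=⌊595210·189/10000⌋=11249; principal=118617-11249=107368; balance=595210-107368=487842
43. interest=⌊487842·189/10000⌋=9220; principal=118617-9220=109397; balance=487842-109397=378445
44. interest=⌊378445·189/10000⌋=7152; principal=118617-7152=111465; balance=378445-111465=266980
45. interest=⌊266980·189/10000⌋=5045; principal=118617-5045=113572; balance=266980-113572=153408
46. interest=⌊153408·189/10000⌋=2899; principal=118617-2899=115718; balance=153408-115718=37690
47. interest=⌊37690·189/10000⌋=712; principal=min(118617-712,37690)=37690; balance=37690-37690=0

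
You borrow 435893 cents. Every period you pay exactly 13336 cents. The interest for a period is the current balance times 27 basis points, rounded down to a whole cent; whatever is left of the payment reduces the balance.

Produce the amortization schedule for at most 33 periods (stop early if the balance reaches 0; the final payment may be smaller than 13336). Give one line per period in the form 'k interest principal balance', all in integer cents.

1. interest=⌊435893·27/10000⌋=1176; principal=13336-1176=12160; balance=435893-12160=423733
2. interest=⌊423733·27/10000⌋=1144; principal=13336-1144=12192; balance=423733-12192=411541
3. interest=⌊411541·27/10000⌋=1111; principal=13336-1111=12225; balance=411541-12225=399316
4. interest=⌊399316·27/10000⌋=1078; principal=13336-1078=12258; balance=399316-12258=387058
5. interest=⌊387058·27/10000⌋=1045; principal=13336-1045=12291; balance=387058-12291=374767
6. interest=⌊374767·27/10000⌋=1011; principal=13336-1011=12325; balance=374767-12325=362442
7. interest=⌊362442·27/10000⌋=978; principal=13336-978=12358; balance=362442-12358=350084
8. interest=⌊350084·27/10000⌋=945; principal=13336-945=12391; balance=350084-12391=337693
9. interest=⌊337693·27/10000⌋=911; principal=13336-911=12425; balance=337693-12425=325268
10. interest=⌊325268·27/10000⌋=878; principal=13336-878=12458; balance=325268-12458=312810
11. interest=⌊312810·27/10000⌋=844; principal=13336-844=12492; balance=312810-12492=300318
12. interest=⌊300318·27/10000⌋=810; principal=13336-810=12526; balance=300318-12526=287792
13. interest=⌊287792·27/10000⌋=777; principal=13336-777=12559; balance=287792-12559=275233
14. interest=⌊275233·27/10000⌋=743; principal=13336-743=12593; balance=275233-12593=262640
15. interest=⌊262640·27/10000⌋=709; principal=13336-709=12627; balance=262640-12627=250013
16. interest=⌊250013·27/10000⌋=675; principal=13336-675=12661; balance=250013-12661=237352
17. interest=⌊237352·27/10000⌋=640; principal=13336-640=12696; balance=237352-12696=224656
18. interest=⌊224656·27/10000⌋=606; principal=13336-606=12730; balance=224656-12730=211926
19. interest=⌊211926·27/10000⌋=572; principal=13336-572=12764; balance=211926-12764=199162
20. interest=⌊199162·27/10000⌋=537; principal=13336-537=12799; balance=199162-12799=186363
21. interest=⌊186363·27/10000⌋=503; principal=13336-503=12833; balance=186363-12833=173530
22. interest=⌊173530·27/10000⌋=468; principal=13336-468=12868; balance=173530-12868=160662
23. interest=⌊160662·27/10000⌋=433; principal=13336-433=12903; balance=160662-12903=147759
24. interest=⌊147759·27/10000⌋=398; principal=13336-398=12938; balance=147759-12938=134821
25. interest=⌊134821·27/10000⌋=364; principal=13336-364=12972; balance=134821-12972=121849
26. interest=⌊121849·27/10000⌋=328; principal=13336-328=13008; balance=121849-13008=108841
27. interest=⌊108841·27/10000⌋=293; principal=13336-293=13043; balance=108841-13043=95798
28. interest=⌊95798·27/10000⌋=258; principal=13336-258=13078; balance=95798-13078=82720
29. interest=⌊82720·27/10000⌋=223; principal=13336-223=13113; balance=82720-13113=69607
30. interest=⌊69607·27/10000⌋=187; principal=13336-187=13149; balance=69607-13149=56458
31. interest=⌊56458·27/10000⌋=152; principal=13336-152=13184; balance=56458-13184=43274
32. interest=⌊43274·27/10000⌋=116; principal=13336-116=13220; balance=43274-13220=30054
33. interest=⌊30054·27/10000⌋=81; principal=13336-81=13255; balance=30054-13255=16799

1 1176 12160 423733
2 1144 12192 411541
3 1111 12225 399316
4 1078 12258 387058
5 1045 12291 374767
6 1011 12325 362442
7 978 12358 350084
8 945 12391 337693
9 911 12425 325268
10 878 12458 312810
11 844 12492 300318
12 810 12526 287792
13 777 12559 275233
14 743 12593 262640
15 709 12627 250013
16 675 12661 237352
17 640 12696 224656
18 606 12730 211926
19 572 12764 199162
20 537 12799 186363
21 503 12833 173530
22 468 12868 160662
23 433 12903 147759
24 398 12938 134821
25 364 12972 121849
26 328 13008 108841
27 293 13043 95798
28 258 13078 82720
29 223 13113 69607
30 187 13149 56458
31 152 13184 43274
32 116 13220 30054
33 81 13255 16799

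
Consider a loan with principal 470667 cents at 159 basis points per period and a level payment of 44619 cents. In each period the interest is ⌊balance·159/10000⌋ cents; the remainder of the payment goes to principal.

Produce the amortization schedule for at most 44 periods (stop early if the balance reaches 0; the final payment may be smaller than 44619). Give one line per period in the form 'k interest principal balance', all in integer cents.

1 7483 37136 433531
2 6893 37726 395805
3 6293 38326 357479
4 5683 38936 318543
5 5064 39555 278988
6 4435 40184 238804
7 3796 40823 197981
8 3147 41472 156509
9 2488 42131 114378
10 1818 42801 71577
11 1138 43481 28096
12 446 28096 0

1. interest=⌊470667·159/10000⌋=7483; principal=44619-7483=37136; balance=470667-37136=433531
2. interest=⌊433531·159/10000⌋=6893; principal=44619-6893=37726; balance=433531-37726=395805
3. interest=⌊395805·159/10000⌋=6293; principal=44619-6293=38326; balance=395805-38326=357479
4. interest=⌊357479·159/10000⌋=5683; principal=44619-5683=38936; balance=357479-38936=318543
5. interest=⌊318543·159/10000⌋=5064; principal=44619-5064=39555; balance=318543-39555=278988
6. interest=⌊278988·159/10000⌋=4435; principal=44619-4435=40184; balance=278988-40184=238804
7. interest=⌊238804·159/10000⌋=3796; principal=44619-3796=40823; balance=238804-40823=197981
8. interest=⌊197981·159/10000⌋=3147; principal=44619-3147=41472; balance=197981-41472=156509
9. interest=⌊156509·159/10000⌋=2488; principal=44619-2488=42131; balance=156509-42131=114378
10. interest=⌊114378·159/10000⌋=1818; principal=44619-1818=42801; balance=114378-42801=71577
11. interest=⌊71577·159/10000⌋=1138; principal=44619-1138=43481; balance=71577-43481=28096
12. interest=⌊28096·159/10000⌋=446; principal=min(44619-446,28096)=28096; balance=28096-28096=0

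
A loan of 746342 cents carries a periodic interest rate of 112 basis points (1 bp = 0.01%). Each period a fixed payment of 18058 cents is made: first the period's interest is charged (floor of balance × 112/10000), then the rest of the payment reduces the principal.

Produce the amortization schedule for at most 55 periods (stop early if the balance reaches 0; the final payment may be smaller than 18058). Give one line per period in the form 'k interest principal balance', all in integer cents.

1. interest=⌊746342·112/10000⌋=8359; principal=18058-8359=9699; balance=746342-9699=736643
2. interest=⌊736643·112/10000⌋=8250; principal=18058-8250=9808; balance=736643-9808=726835
3. interest=⌊726835·112/10000⌋=8140; principal=18058-8140=9918; balance=726835-9918=716917
4. interest=⌊716917·112/10000⌋=8029; principal=18058-8029=10029; balance=716917-10029=706888
5. interest=⌊706888·112/10000⌋=7917; principal=18058-7917=10141; balance=706888-10141=696747
6. interest=⌊696747·112/10000⌋=7803; principal=18058-7803=10255; balance=696747-10255=686492
7. interest=⌊686492·112/10000⌋=7688; principal=18058-7688=10370; balance=686492-10370=676122
8. interest=⌊676122·112/10000⌋=7572; principal=18058-7572=10486; balance=676122-10486=665636
9. interest=⌊665636·112/10000⌋=7455; principal=18058-7455=10603; balance=665636-10603=655033
10. interest=⌊655033·112/10000⌋=7336; principal=18058-7336=10722; balance=655033-10722=644311
11. interest=⌊644311·112/10000⌋=7216; principal=18058-7216=10842; balance=644311-10842=633469
12. interest=⌊633469·112/10000⌋=7094; principal=18058-7094=10964; balance=633469-10964=622505
13. interest=⌊622505·112/10000⌋=6972; principal=18058-6972=11086; balance=622505-11086=611419
14. interest=⌊611419·112/10000⌋=6847; principal=18058-6847=11211; balance=611419-11211=600208
15. interest=⌊600208·112/10000⌋=6722; principal=18058-6722=11336; balance=600208-11336=588872
16. interest=⌊588872·112/10000⌋=6595; principal=18058-6595=11463; balance=588872-11463=577409
17. interest=⌊577409·112/10000⌋=6466; principal=18058-6466=11592; balance=577409-11592=565817
18. interest=⌊565817·112/10000⌋=6337; principal=18058-6337=11721; balance=565817-11721=554096
19. interest=⌊554096·112/10000⌋=6205; principal=18058-6205=11853; balance=554096-11853=542243
20. interest=⌊542243·112/10000⌋=6073; principal=18058-6073=11985; balance=542243-11985=530258
21. interest=⌊530258·112/10000⌋=5938; principal=18058-5938=12120; balance=530258-12120=518138
22. interest=⌊518138·112/10000⌋=5803; principal=18058-5803=12255; balance=518138-12255=505883
23. interest=⌊505883·112/10000⌋=5665; principal=18058-5665=12393; balance=505883-12393=493490
24. interest=⌊493490·112/10000⌋=5527; principal=18058-5527=12531; balance=493490-12531=480959
25. interest=⌊480959·112/10000⌋=5386; principal=18058-5386=12672; balance=480959-12672=468287
26. interest=⌊468287·112/10000⌋=5244; principal=18058-5244=12814; balance=468287-12814=455473
27. interest=⌊455473·112/10000⌋=5101; principal=18058-5101=12957; balance=455473-12957=442516
28. interest=⌊442516·112/10000⌋=4956; principal=18058-4956=13102; balance=442516-13102=429414
29. interest=⌊429414·112/10000⌋=4809; principal=18058-4809=13249; balance=429414-13249=416165
30. interest=⌊416165·112/10000⌋=4661; principal=18058-4661=13397; balance=416165-13397=402768
31. interest=⌊402768·112/10000⌋=4511; principal=18058-4511=13547; balance=402768-13547=389221
32. interest=⌊389221·112/10000⌋=4359; principal=18058-4359=13699; balance=389221-13699=375522
33. interest=⌊375522·112/10000⌋=4205; principal=18058-4205=13853; balance=375522-13853=361669
34. interest=⌊361669·112/10000⌋=4050; principal=18058-4050=14008; balance=361669-14008=347661
35. interest=⌊347661·112/10000⌋=3893; principal=18058-3893=14165; balance=347661-14165=333496
36. interest=⌊333496·112/10000⌋=3735; principal=18058-3735=14323; balance=333496-14323=319173
37. interest=⌊319173·112/10000⌋=3574; principal=18058-3574=14484; balance=319173-14484=304689
38. interest=⌊304689·112/10000⌋=3412; principal=18058-3412=14646; balance=304689-14646=290043
39. interest=⌊290043·112/10000⌋=3248; principal=18058-3248=14810; balance=290043-14810=275233
40. interest=⌊275233·112/10000⌋=3082; principal=18058-3082=14976; balance=275233-14976=260257
41. interest=⌊260257·112/10000⌋=2914; principal=18058-2914=15144; balance=260257-15144=245113
42. interest=⌊245113·112/10000⌋=2745; principal=18058-2745=15313; balance=245113-15313=229800
43. interest=⌊229800·112/10000⌋=2573; principal=18058-2573=15485; balance=229800-15485=214315
44. interest=⌊214315·112/10000⌋=2400; principal=18058-2400=15658; balance=214315-15658=198657
45. interest=⌊198657·112/10000⌋=2224; principal=18058-2224=15834; balance=198657-15834=182823
46. interest=⌊182823·112/10000⌋=2047; principal=18058-2047=16011; balance=182823-16011=166812
47. interest=⌊166812·112/10000⌋=1868; principal=18058-1868=16190; balance=166812-16190=150622
48. interest=⌊150622·112/10000⌋=1686; principal=18058-1686=16372; balance=150622-16372=134250
49. interest=⌊134250·112/10000⌋=1503; principal=18058-1503=16555; balance=134250-16555=117695
50. interest=⌊117695·112/10000⌋=1318; principal=18058-1318=16740; balance=117695-16740=100955
51. interest=⌊100955·112/10000⌋=1130; principal=18058-1130=16928; balance=100955-16928=84027
52. interest=⌊84027·112/10000⌋=941; principal=18058-941=17117; balance=84027-17117=66910
53. interest=⌊66910·112/10000⌋=749; principal=18058-749=17309; balance=66910-17309=49601
54. interest=⌊49601·112/10000⌋=555; principal=18058-555=17503; balance=49601-17503=32098
55. interest=⌊32098·112/10000⌋=359; principal=18058-359=17699; balance=32098-17699=14399

1 8359 9699 736643
2 8250 9808 726835
3 8140 9918 716917
4 8029 10029 706888
5 7917 10141 696747
6 7803 10255 686492
7 7688 10370 676122
8 7572 10486 665636
9 7455 10603 655033
10 7336 10722 644311
11 7216 10842 633469
12 7094 10964 622505
13 6972 11086 611419
14 6847 11211 600208
15 6722 11336 588872
16 6595 11463 577409
17 6466 11592 565817
18 6337 11721 554096
19 6205 11853 542243
20 6073 11985 530258
21 5938 12120 518138
22 5803 12255 505883
23 5665 12393 493490
24 5527 12531 480959
25 5386 12672 468287
26 5244 12814 455473
27 5101 12957 442516
28 4956 13102 429414
29 4809 13249 416165
30 4661 13397 402768
31 4511 13547 389221
32 4359 13699 375522
33 4205 13853 361669
34 4050 14008 347661
35 3893 14165 333496
36 3735 14323 319173
37 3574 14484 304689
38 3412 14646 290043
39 3248 14810 275233
40 3082 14976 260257
41 2914 15144 245113
42 2745 15313 229800
43 2573 15485 214315
44 2400 15658 198657
45 2224 15834 182823
46 2047 16011 166812
47 1868 16190 150622
48 1686 16372 134250
49 1503 16555 117695
50 1318 16740 100955
51 1130 16928 84027
52 941 17117 66910
53 749 17309 49601
54 555 17503 32098
55 359 17699 14399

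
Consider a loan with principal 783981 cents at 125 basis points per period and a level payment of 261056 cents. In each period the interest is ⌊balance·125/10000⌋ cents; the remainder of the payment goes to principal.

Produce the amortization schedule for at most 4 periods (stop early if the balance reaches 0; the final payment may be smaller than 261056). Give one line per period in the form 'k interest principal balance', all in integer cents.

1. interest=⌊783981·125/10000⌋=9799; principal=261056-9799=251257; balance=783981-251257=532724
2. interest=⌊532724·125/10000⌋=6659; principal=261056-6659=254397; balance=532724-254397=278327
3. interest=⌊278327·125/10000⌋=3479; principal=261056-3479=257577; balance=278327-257577=20750
4. interest=⌊20750·125/10000⌋=259; principal=min(261056-259,20750)=20750; balance=20750-20750=0

1 9799 251257 532724
2 6659 254397 278327
3 3479 257577 20750
4 259 20750 0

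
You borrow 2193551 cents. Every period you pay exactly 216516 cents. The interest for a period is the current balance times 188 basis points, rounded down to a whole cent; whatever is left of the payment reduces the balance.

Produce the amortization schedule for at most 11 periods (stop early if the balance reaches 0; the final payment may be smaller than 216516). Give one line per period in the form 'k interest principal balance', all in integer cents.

1 41238 175278 2018273
2 37943 178573 1839700
3 34586 181930 1657770
4 31166 185350 1472420
5 27681 188835 1283585
6 24131 192385 1091200
7 20514 196002 895198
8 16829 199687 695511
9 13075 203441 492070
10 9250 207266 284804
11 5354 211162 73642

1. interest=⌊2193551·188/10000⌋=41238; principal=216516-41238=175278; balance=2193551-175278=2018273
2. interest=⌊2018273·188/10000⌋=37943; principal=216516-37943=178573; balance=2018273-178573=1839700
3. interest=⌊1839700·188/10000⌋=34586; principal=216516-34586=181930; balance=1839700-181930=1657770
4. interest=⌊1657770·188/10000⌋=31166; principal=216516-31166=185350; balance=1657770-185350=1472420
5. interest=⌊1472420·188/10000⌋=27681; principal=216516-27681=188835; balance=1472420-188835=1283585
6. interest=⌊1283585·188/10000⌋=24131; principal=216516-24131=192385; balance=1283585-192385=1091200
7. interest=⌊1091200·188/10000⌋=20514; principal=216516-20514=196002; balance=1091200-196002=895198
8. interest=⌊895198·188/10000⌋=16829; principal=216516-16829=199687; balance=895198-199687=695511
9. interest=⌊695511·188/10000⌋=13075; principal=216516-13075=203441; balance=695511-203441=492070
10. interest=⌊492070·188/10000⌋=9250; principal=216516-9250=207266; balance=492070-207266=284804
11. interest=⌊284804·188/10000⌋=5354; principal=216516-5354=211162; balance=284804-211162=73642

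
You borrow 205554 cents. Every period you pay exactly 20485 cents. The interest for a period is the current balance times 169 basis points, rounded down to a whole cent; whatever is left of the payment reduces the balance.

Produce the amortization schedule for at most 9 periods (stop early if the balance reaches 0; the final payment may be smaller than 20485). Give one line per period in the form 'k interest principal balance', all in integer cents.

1 3473 17012 188542
2 3186 17299 171243
3 2894 17591 153652
4 2596 17889 135763
5 2294 18191 117572
6 1986 18499 99073
7 1674 18811 80262
8 1356 19129 61133
9 1033 19452 41681

1. interest=⌊205554·169/10000⌋=3473; principal=20485-3473=17012; balance=205554-17012=188542
2. interest=⌊188542·169/10000⌋=3186; principal=20485-3186=17299; balance=188542-17299=171243
3. interest=⌊171243·169/10000⌋=2894; principal=20485-2894=17591; balance=171243-17591=153652
4. interest=⌊153652·169/10000⌋=2596; principal=20485-2596=17889; balance=153652-17889=135763
5. interest=⌊135763·169/10000⌋=2294; principal=20485-2294=18191; balance=135763-18191=117572
6. interest=⌊117572·169/10000⌋=1986; principal=20485-1986=18499; balance=117572-18499=99073
7. interest=⌊99073·169/10000⌋=1674; principal=20485-1674=18811; balance=99073-18811=80262
8. interest=⌊80262·169/10000⌋=1356; principal=20485-1356=19129; balance=80262-19129=61133
9. interest=⌊61133·169/10000⌋=1033; principal=20485-1033=19452; balance=61133-19452=41681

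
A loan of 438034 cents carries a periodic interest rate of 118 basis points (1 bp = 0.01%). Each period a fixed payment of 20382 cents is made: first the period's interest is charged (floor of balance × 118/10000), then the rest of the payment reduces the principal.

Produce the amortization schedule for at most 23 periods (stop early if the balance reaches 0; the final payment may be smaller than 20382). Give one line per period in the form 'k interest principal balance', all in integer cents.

1 5168 15214 422820
2 4989 15393 407427
3 4807 15575 391852
4 4623 15759 376093
5 4437 15945 360148
6 4249 16133 344015
7 4059 16323 327692
8 3866 16516 311176
9 3671 16711 294465
10 3474 16908 277557
11 3275 17107 260450
12 3073 17309 243141
13 2869 17513 225628
14 2662 17720 207908
15 2453 17929 189979
16 2241 18141 171838
17 2027 18355 153483
18 1811 18571 134912
19 1591 18791 116121
20 1370 19012 97109
21 1145 19237 77872
22 918 19464 58408
23 689 19693 38715

1. interest=⌊438034·118/10000⌋=5168; principal=20382-5168=15214; balance=438034-15214=422820
2. interest=⌊422820·118/10000⌋=4989; principal=20382-4989=15393; balance=422820-15393=407427
3. interest=⌊407427·118/10000⌋=4807; principal=20382-4807=15575; balance=407427-15575=391852
4. interest=⌊391852·118/10000⌋=4623; principal=20382-4623=15759; balance=391852-15759=376093
5. interest=⌊376093·118/10000⌋=4437; principal=20382-4437=15945; balance=376093-15945=360148
6. interest=⌊360148·118/10000⌋=4249; principal=20382-4249=16133; balance=360148-16133=344015
7. interest=⌊344015·118/10000⌋=4059; principal=20382-4059=16323; balance=344015-16323=327692
8. interest=⌊327692·118/10000⌋=3866; principal=20382-3866=16516; balance=327692-16516=311176
9. interest=⌊311176·118/10000⌋=3671; principal=20382-3671=16711; balance=311176-16711=294465
10. interest=⌊294465·118/10000⌋=3474; principal=20382-3474=16908; balance=294465-16908=277557
11. interest=⌊277557·118/10000⌋=3275; principal=20382-3275=17107; balance=277557-17107=260450
12. interest=⌊260450·118/10000⌋=3073; principal=20382-3073=17309; balance=260450-17309=243141
13. interest=⌊243141·118/10000⌋=2869; principal=20382-2869=17513; balance=243141-17513=225628
14. interest=⌊225628·118/10000⌋=2662; principal=20382-2662=17720; balance=225628-17720=207908
15. interest=⌊207908·118/10000⌋=2453; principal=20382-2453=17929; balance=207908-17929=189979
16. interest=⌊189979·118/10000⌋=2241; principal=20382-2241=18141; balance=189979-18141=171838
17. interest=⌊171838·118/10000⌋=2027; principal=20382-2027=18355; balance=171838-18355=153483
18. interest=⌊153483·118/10000⌋=1811; principal=20382-1811=18571; balance=153483-18571=134912
19. interest=⌊134912·118/10000⌋=1591; principal=20382-1591=18791; balance=134912-18791=116121
20. interest=⌊116121·118/10000⌋=1370; principal=20382-1370=19012; balance=116121-19012=97109
21. interest=⌊97109·118/10000⌋=1145; principal=20382-1145=19237; balance=97109-19237=77872
22. interest=⌊77872·118/10000⌋=918; principal=20382-918=19464; balance=77872-19464=58408
23. interest=⌊58408·118/10000⌋=689; principal=20382-689=19693; balance=58408-19693=38715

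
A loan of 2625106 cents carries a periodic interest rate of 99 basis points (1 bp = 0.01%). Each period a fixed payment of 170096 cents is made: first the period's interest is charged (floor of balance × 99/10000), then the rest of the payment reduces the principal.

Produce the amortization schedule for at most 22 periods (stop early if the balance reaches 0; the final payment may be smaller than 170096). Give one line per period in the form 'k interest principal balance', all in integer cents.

1. interest=⌊2625106·99/10000⌋=25988; principal=170096-25988=144108; balance=2625106-144108=2480998
2. interest=⌊2480998·99/10000⌋=24561; principal=170096-24561=145535; balance=2480998-145535=2335463
3. interest=⌊2335463·99/10000⌋=23121; principal=170096-23121=146975; balance=2335463-146975=2188488
4. interest=⌊2188488·99/10000⌋=21666; principal=170096-21666=148430; balance=2188488-148430=2040058
5. interest=⌊2040058·99/10000⌋=20196; principal=170096-20196=149900; balance=2040058-149900=1890158
6. interest=⌊1890158·99/10000⌋=18712; principal=170096-18712=151384; balance=1890158-151384=1738774
7. interest=⌊1738774·99/10000⌋=17213; principal=170096-17213=152883; balance=1738774-152883=1585891
8. interest=⌊1585891·99/10000⌋=15700; principal=170096-15700=154396; balance=1585891-154396=1431495
9. interest=⌊1431495·99/10000⌋=14171; principal=170096-14171=155925; balance=1431495-155925=1275570
10. interest=⌊1275570·99/10000⌋=12628; principal=170096-12628=157468; balance=1275570-157468=1118102
11. interest=⌊1118102·99/10000⌋=11069; principal=170096-11069=159027; balance=1118102-159027=959075
12. interest=⌊959075·99/10000⌋=9494; principal=170096-9494=160602; balance=959075-160602=798473
13. interest=⌊798473·99/10000⌋=7904; principal=170096-7904=162192; balance=798473-162192=636281
14. interest=⌊636281·99/10000⌋=6299; principal=170096-6299=163797; balance=636281-163797=472484
15. interest=⌊472484·99/10000⌋=4677; principal=170096-4677=165419; balance=472484-165419=307065
16. interest=⌊307065·99/10000⌋=3039; principal=170096-3039=167057; balance=307065-167057=140008
17. interest=⌊140008·99/10000⌋=1386; principal=min(170096-1386,140008)=140008; balance=140008-140008=0

1 25988 144108 2480998
2 24561 145535 2335463
3 23121 146975 2188488
4 21666 148430 2040058
5 20196 149900 1890158
6 18712 151384 1738774
7 17213 152883 1585891
8 15700 154396 1431495
9 14171 155925 1275570
10 12628 157468 1118102
11 11069 159027 959075
12 9494 160602 798473
13 7904 162192 636281
14 6299 163797 472484
15 4677 165419 307065
16 3039 167057 140008
17 1386 140008 0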